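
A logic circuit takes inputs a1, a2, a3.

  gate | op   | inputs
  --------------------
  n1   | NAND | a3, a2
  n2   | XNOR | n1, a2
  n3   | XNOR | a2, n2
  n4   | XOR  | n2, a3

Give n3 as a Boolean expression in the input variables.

a2 XNOR ((a3 NAND a2) XNOR a2)

n1 = a3 NAND a2
n2 = n1 XNOR a2 = (a3 NAND a2) XNOR a2
n3 = a2 XNOR n2 = a2 XNOR ((a3 NAND a2) XNOR a2)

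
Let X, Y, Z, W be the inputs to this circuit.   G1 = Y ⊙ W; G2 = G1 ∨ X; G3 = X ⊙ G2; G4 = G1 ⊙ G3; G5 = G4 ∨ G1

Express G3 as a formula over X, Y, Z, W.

X ⊙ ((Y ⊙ W) ∨ X)

G1 = Y ⊙ W
G2 = G1 ∨ X = (Y ⊙ W) ∨ X
G3 = X ⊙ G2 = X ⊙ ((Y ⊙ W) ∨ X)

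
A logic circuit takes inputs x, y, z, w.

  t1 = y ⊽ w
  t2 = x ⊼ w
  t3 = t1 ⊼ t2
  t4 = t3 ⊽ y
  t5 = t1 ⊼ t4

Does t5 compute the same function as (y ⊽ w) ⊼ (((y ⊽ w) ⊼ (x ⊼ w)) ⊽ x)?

t1 = y ⊽ w
t2 = x ⊼ w
t3 = t1 ⊼ t2 = (y ⊽ w) ⊼ (x ⊼ w)
t4 = t3 ⊽ y = ((y ⊽ w) ⊼ (x ⊼ w)) ⊽ y
t5 = t1 ⊼ t4 = (y ⊽ w) ⊼ (((y ⊽ w) ⊼ (x ⊼ w)) ⊽ y)
At x=1, y=0, z=0, w=0: circuit gives 0, formula gives 1.

No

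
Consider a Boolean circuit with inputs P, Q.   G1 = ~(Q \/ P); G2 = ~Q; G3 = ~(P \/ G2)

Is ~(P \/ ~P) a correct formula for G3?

No

G2 = ~Q
G3 = ~(P \/ G2) = ~(P \/ ~Q)
At P=0, Q=1: circuit gives 1, formula gives 0.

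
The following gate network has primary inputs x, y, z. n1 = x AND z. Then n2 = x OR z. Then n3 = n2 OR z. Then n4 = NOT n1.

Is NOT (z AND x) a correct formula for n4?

Yes

n1 = x AND z
n4 = NOT n1 = NOT (x AND z)
At x=1, y=0, z=1: circuit gives 0, formula gives 0.
At x=0, y=0, z=0: circuit gives 1, formula gives 1.
Agrees on all 8 inputs.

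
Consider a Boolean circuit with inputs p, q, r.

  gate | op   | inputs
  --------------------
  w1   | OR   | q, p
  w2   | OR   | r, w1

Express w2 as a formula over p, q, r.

r OR (q OR p)

w1 = q OR p
w2 = r OR w1 = r OR (q OR p)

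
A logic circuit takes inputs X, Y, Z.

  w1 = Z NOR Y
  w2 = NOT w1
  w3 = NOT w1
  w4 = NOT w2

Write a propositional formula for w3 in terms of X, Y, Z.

w1 = Z NOR Y
w3 = NOT w1 = NOT (Z NOR Y)

NOT (Z NOR Y)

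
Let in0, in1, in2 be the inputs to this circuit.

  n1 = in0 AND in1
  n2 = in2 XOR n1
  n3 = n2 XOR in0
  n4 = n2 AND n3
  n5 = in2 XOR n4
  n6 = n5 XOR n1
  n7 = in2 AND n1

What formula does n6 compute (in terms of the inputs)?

(in2 XOR ((in2 XOR (in0 AND in1)) AND ((in2 XOR (in0 AND in1)) XOR in0))) XOR (in0 AND in1)

n1 = in0 AND in1
n2 = in2 XOR n1 = in2 XOR (in0 AND in1)
n3 = n2 XOR in0 = (in2 XOR (in0 AND in1)) XOR in0
n4 = n2 AND n3 = (in2 XOR (in0 AND in1)) AND ((in2 XOR (in0 AND in1)) XOR in0)
n5 = in2 XOR n4 = in2 XOR ((in2 XOR (in0 AND in1)) AND ((in2 XOR (in0 AND in1)) XOR in0))
n6 = n5 XOR n1 = (in2 XOR ((in2 XOR (in0 AND in1)) AND ((in2 XOR (in0 AND in1)) XOR in0))) XOR (in0 AND in1)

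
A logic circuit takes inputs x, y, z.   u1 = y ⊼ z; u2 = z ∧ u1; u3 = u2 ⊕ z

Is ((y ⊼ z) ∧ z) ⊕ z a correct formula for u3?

u1 = y ⊼ z
u2 = z ∧ u1 = z ∧ (y ⊼ z)
u3 = u2 ⊕ z = (z ∧ (y ⊼ z)) ⊕ z
At x=0, y=0, z=0: circuit gives 0, formula gives 0.
At x=0, y=1, z=1: circuit gives 1, formula gives 1.
Agrees on all 8 inputs.

Yes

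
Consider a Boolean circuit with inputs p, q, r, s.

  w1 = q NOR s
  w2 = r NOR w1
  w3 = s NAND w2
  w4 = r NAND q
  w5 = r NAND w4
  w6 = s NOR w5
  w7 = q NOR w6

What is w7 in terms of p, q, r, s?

q NOR (s NOR (r NAND (r NAND q)))

w4 = r NAND q
w5 = r NAND w4 = r NAND (r NAND q)
w6 = s NOR w5 = s NOR (r NAND (r NAND q))
w7 = q NOR w6 = q NOR (s NOR (r NAND (r NAND q)))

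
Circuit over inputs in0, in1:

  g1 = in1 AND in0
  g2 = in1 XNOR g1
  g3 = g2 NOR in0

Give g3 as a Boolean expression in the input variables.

(in1 XNOR (in1 AND in0)) NOR in0

g1 = in1 AND in0
g2 = in1 XNOR g1 = in1 XNOR (in1 AND in0)
g3 = g2 NOR in0 = (in1 XNOR (in1 AND in0)) NOR in0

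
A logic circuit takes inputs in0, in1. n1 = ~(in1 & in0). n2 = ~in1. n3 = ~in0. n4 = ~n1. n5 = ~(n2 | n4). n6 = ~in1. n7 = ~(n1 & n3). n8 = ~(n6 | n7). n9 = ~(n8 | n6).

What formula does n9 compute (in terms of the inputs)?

~((~(~in1 | (~((~(in1 & in0)) & ~in0)))) | ~in1)

n1 = ~(in1 & in0)
n3 = ~in0
n6 = ~in1
n7 = ~(n1 & n3) = ~((~(in1 & in0)) & ~in0)
n8 = ~(n6 | n7) = ~(~in1 | (~((~(in1 & in0)) & ~in0)))
n9 = ~(n8 | n6) = ~((~(~in1 | (~((~(in1 & in0)) & ~in0)))) | ~in1)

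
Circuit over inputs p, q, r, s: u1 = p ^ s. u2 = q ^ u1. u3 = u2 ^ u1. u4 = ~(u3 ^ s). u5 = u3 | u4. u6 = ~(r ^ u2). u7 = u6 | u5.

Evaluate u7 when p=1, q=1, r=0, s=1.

1

u1 = 1 ^ 1 = 0
u2 = 1 ^ 0 = 1
u3 = 1 ^ 0 = 1
u4 = ~(1 ^ 1) = 1
u5 = 1 | 1 = 1
u6 = ~(0 ^ 1) = 0
u7 = 0 | 1 = 1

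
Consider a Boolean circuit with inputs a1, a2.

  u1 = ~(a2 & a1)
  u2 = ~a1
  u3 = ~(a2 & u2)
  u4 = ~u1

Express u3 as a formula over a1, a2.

u2 = ~a1
u3 = ~(a2 & u2) = ~(a2 & ~a1)

~(a2 & ~a1)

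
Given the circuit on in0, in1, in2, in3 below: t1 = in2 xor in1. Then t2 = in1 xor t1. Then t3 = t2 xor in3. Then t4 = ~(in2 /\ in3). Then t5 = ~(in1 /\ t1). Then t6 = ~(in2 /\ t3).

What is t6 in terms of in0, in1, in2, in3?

~(in2 /\ ((in1 xor (in2 xor in1)) xor in3))

t1 = in2 xor in1
t2 = in1 xor t1 = in1 xor (in2 xor in1)
t3 = t2 xor in3 = (in1 xor (in2 xor in1)) xor in3
t6 = ~(in2 /\ t3) = ~(in2 /\ ((in1 xor (in2 xor in1)) xor in3))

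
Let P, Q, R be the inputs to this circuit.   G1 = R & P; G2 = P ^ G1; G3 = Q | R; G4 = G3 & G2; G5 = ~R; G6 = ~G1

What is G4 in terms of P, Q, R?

(Q | R) & (P ^ (R & P))

G1 = R & P
G2 = P ^ G1 = P ^ (R & P)
G3 = Q | R
G4 = G3 & G2 = (Q | R) & (P ^ (R & P))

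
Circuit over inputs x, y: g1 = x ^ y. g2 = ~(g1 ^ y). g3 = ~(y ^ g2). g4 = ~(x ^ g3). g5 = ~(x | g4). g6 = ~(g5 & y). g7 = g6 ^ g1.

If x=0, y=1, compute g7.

1

g1 = 0 ^ 1 = 1
g2 = ~(1 ^ 1) = 1
g3 = ~(1 ^ 1) = 1
g4 = ~(0 ^ 1) = 0
g5 = ~(0 | 0) = 1
g6 = ~(1 & 1) = 0
g7 = 0 ^ 1 = 1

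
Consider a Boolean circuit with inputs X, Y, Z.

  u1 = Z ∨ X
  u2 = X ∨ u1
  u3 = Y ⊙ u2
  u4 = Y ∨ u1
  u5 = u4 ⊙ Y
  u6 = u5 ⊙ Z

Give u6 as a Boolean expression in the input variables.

((Y ∨ (Z ∨ X)) ⊙ Y) ⊙ Z

u1 = Z ∨ X
u4 = Y ∨ u1 = Y ∨ (Z ∨ X)
u5 = u4 ⊙ Y = (Y ∨ (Z ∨ X)) ⊙ Y
u6 = u5 ⊙ Z = ((Y ∨ (Z ∨ X)) ⊙ Y) ⊙ Z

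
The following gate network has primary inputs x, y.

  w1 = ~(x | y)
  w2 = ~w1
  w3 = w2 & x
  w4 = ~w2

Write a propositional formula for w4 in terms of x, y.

w1 = ~(x | y)
w2 = ~w1 = ~(~(x | y))
w4 = ~w2 = ~~(~(x | y))

~~(~(x | y))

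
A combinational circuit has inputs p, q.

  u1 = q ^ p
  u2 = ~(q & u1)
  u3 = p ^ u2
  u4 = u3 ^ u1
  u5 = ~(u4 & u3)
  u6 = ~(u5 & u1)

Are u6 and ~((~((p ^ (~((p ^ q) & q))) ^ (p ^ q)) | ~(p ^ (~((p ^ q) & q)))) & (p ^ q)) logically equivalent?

u1 = q ^ p
u2 = ~(q & u1) = ~(q & (q ^ p))
u3 = p ^ u2 = p ^ (~(q & (q ^ p)))
u4 = u3 ^ u1 = (p ^ (~(q & (q ^ p)))) ^ (q ^ p)
u5 = ~(u4 & u3) = ~(((p ^ (~(q & (q ^ p)))) ^ (q ^ p)) & (p ^ (~(q & (q ^ p)))))
u6 = ~(u5 & u1) = ~((~(((p ^ (~(q & (q ^ p)))) ^ (q ^ p)) & (p ^ (~(q & (q ^ p)))))) & (q ^ p))
At p=0, q=1: circuit gives 0, formula gives 0.
At p=0, q=0: circuit gives 1, formula gives 1.
Agrees on all 4 inputs.

Yes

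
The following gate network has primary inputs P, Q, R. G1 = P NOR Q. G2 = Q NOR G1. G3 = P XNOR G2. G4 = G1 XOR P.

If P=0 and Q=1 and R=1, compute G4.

0

G1 = 0 NOR 1 = 0
G4 = 0 XOR 0 = 0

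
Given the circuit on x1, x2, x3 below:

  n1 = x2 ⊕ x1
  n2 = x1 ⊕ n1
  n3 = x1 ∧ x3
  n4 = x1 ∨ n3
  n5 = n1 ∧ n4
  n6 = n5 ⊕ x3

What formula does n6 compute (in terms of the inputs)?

((x2 ⊕ x1) ∧ (x1 ∨ (x1 ∧ x3))) ⊕ x3

n1 = x2 ⊕ x1
n3 = x1 ∧ x3
n4 = x1 ∨ n3 = x1 ∨ (x1 ∧ x3)
n5 = n1 ∧ n4 = (x2 ⊕ x1) ∧ (x1 ∨ (x1 ∧ x3))
n6 = n5 ⊕ x3 = ((x2 ⊕ x1) ∧ (x1 ∨ (x1 ∧ x3))) ⊕ x3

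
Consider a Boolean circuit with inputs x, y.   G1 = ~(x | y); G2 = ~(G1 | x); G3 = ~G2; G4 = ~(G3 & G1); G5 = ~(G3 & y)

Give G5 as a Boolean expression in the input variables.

G1 = ~(x | y)
G2 = ~(G1 | x) = ~((~(x | y)) | x)
G3 = ~G2 = ~(~((~(x | y)) | x))
G5 = ~(G3 & y) = ~(~(~((~(x | y)) | x)) & y)

~(~(~((~(x | y)) | x)) & y)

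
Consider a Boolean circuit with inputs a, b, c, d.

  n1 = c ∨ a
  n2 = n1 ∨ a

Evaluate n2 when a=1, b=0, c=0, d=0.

1

n1 = 0 ∨ 1 = 1
n2 = 1 ∨ 1 = 1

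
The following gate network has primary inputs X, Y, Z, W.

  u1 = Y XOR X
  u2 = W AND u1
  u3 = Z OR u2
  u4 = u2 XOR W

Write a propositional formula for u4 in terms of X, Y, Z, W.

u1 = Y XOR X
u2 = W AND u1 = W AND (Y XOR X)
u4 = u2 XOR W = (W AND (Y XOR X)) XOR W

(W AND (Y XOR X)) XOR W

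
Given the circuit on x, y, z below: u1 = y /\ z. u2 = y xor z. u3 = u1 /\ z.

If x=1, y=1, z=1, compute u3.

1

u1 = 1 /\ 1 = 1
u3 = 1 /\ 1 = 1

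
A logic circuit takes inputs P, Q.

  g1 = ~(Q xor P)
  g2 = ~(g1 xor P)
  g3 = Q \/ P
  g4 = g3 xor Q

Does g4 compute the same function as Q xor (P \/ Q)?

Yes

g3 = Q \/ P
g4 = g3 xor Q = (Q \/ P) xor Q
At P=0, Q=0: circuit gives 0, formula gives 0.
At P=1, Q=0: circuit gives 1, formula gives 1.
Agrees on all 4 inputs.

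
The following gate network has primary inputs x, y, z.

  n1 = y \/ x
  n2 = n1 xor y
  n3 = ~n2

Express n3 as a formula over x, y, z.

~((y \/ x) xor y)

n1 = y \/ x
n2 = n1 xor y = (y \/ x) xor y
n3 = ~n2 = ~((y \/ x) xor y)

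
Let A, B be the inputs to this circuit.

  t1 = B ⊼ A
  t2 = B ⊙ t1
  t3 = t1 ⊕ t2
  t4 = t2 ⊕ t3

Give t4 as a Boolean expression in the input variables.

(B ⊙ (B ⊼ A)) ⊕ ((B ⊼ A) ⊕ (B ⊙ (B ⊼ A)))

t1 = B ⊼ A
t2 = B ⊙ t1 = B ⊙ (B ⊼ A)
t3 = t1 ⊕ t2 = (B ⊼ A) ⊕ (B ⊙ (B ⊼ A))
t4 = t2 ⊕ t3 = (B ⊙ (B ⊼ A)) ⊕ ((B ⊼ A) ⊕ (B ⊙ (B ⊼ A)))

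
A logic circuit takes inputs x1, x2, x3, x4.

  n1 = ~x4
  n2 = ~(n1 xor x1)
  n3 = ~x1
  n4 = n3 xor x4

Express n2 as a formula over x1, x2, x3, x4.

~(~x4 xor x1)

n1 = ~x4
n2 = ~(n1 xor x1) = ~(~x4 xor x1)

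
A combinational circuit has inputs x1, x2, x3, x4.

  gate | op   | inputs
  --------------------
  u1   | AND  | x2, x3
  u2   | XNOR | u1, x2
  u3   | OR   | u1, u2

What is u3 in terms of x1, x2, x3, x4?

u1 = x2 AND x3
u2 = u1 XNOR x2 = (x2 AND x3) XNOR x2
u3 = u1 OR u2 = (x2 AND x3) OR ((x2 AND x3) XNOR x2)

(x2 AND x3) OR ((x2 AND x3) XNOR x2)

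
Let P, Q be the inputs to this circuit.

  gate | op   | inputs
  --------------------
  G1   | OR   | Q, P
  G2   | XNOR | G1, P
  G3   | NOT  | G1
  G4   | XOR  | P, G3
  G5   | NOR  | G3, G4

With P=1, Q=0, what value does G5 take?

0

G1 = 0 OR 1 = 1
G3 = NOT 1 = 0
G4 = 1 XOR 0 = 1
G5 = 0 NOR 1 = 0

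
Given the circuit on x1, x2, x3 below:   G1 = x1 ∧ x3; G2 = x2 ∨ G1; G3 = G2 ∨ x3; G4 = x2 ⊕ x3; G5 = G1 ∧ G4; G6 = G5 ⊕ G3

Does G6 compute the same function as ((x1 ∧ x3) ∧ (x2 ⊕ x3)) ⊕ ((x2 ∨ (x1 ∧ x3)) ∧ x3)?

No

G1 = x1 ∧ x3
G2 = x2 ∨ G1 = x2 ∨ (x1 ∧ x3)
G3 = G2 ∨ x3 = (x2 ∨ (x1 ∧ x3)) ∨ x3
G4 = x2 ⊕ x3
G5 = G1 ∧ G4 = (x1 ∧ x3) ∧ (x2 ⊕ x3)
G6 = G5 ⊕ G3 = ((x1 ∧ x3) ∧ (x2 ⊕ x3)) ⊕ ((x2 ∨ (x1 ∧ x3)) ∨ x3)
At x1=0, x2=0, x3=1: circuit gives 1, formula gives 0.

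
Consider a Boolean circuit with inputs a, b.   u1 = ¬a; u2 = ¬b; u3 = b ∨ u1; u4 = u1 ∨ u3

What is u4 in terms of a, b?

u1 = ¬a
u3 = b ∨ u1 = b ∨ ¬a
u4 = u1 ∨ u3 = ¬a ∨ (b ∨ ¬a)

¬a ∨ (b ∨ ¬a)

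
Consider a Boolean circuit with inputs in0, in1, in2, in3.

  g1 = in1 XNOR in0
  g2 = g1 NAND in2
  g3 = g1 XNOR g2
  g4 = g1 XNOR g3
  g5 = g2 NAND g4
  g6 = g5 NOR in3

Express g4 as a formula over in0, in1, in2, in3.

g1 = in1 XNOR in0
g2 = g1 NAND in2 = (in1 XNOR in0) NAND in2
g3 = g1 XNOR g2 = (in1 XNOR in0) XNOR ((in1 XNOR in0) NAND in2)
g4 = g1 XNOR g3 = (in1 XNOR in0) XNOR ((in1 XNOR in0) XNOR ((in1 XNOR in0) NAND in2))

(in1 XNOR in0) XNOR ((in1 XNOR in0) XNOR ((in1 XNOR in0) NAND in2))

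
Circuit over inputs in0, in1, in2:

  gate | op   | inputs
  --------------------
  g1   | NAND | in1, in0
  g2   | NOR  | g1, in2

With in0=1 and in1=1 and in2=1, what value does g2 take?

0

g1 = 1 NAND 1 = 0
g2 = 0 NOR 1 = 0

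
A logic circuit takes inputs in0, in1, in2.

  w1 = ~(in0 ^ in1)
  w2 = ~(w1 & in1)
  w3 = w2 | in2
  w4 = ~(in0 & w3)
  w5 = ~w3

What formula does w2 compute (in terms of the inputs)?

w1 = ~(in0 ^ in1)
w2 = ~(w1 & in1) = ~((~(in0 ^ in1)) & in1)

~((~(in0 ^ in1)) & in1)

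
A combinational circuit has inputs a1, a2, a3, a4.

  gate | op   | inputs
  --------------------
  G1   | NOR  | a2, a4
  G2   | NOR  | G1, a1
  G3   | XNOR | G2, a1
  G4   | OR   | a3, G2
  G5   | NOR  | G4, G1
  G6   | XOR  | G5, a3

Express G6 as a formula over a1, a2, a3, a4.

((a3 OR ((a2 NOR a4) NOR a1)) NOR (a2 NOR a4)) XOR a3

G1 = a2 NOR a4
G2 = G1 NOR a1 = (a2 NOR a4) NOR a1
G4 = a3 OR G2 = a3 OR ((a2 NOR a4) NOR a1)
G5 = G4 NOR G1 = (a3 OR ((a2 NOR a4) NOR a1)) NOR (a2 NOR a4)
G6 = G5 XOR a3 = ((a3 OR ((a2 NOR a4) NOR a1)) NOR (a2 NOR a4)) XOR a3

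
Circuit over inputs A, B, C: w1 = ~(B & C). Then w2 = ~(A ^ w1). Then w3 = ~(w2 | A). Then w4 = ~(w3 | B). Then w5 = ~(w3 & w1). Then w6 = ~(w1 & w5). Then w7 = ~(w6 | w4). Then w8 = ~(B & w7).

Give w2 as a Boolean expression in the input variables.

~(A ^ (~(B & C)))

w1 = ~(B & C)
w2 = ~(A ^ w1) = ~(A ^ (~(B & C)))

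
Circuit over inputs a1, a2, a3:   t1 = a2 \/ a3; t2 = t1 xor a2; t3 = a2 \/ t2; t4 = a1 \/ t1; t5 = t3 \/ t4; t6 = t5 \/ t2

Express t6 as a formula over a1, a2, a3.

((a2 \/ ((a2 \/ a3) xor a2)) \/ (a1 \/ (a2 \/ a3))) \/ ((a2 \/ a3) xor a2)

t1 = a2 \/ a3
t2 = t1 xor a2 = (a2 \/ a3) xor a2
t3 = a2 \/ t2 = a2 \/ ((a2 \/ a3) xor a2)
t4 = a1 \/ t1 = a1 \/ (a2 \/ a3)
t5 = t3 \/ t4 = (a2 \/ ((a2 \/ a3) xor a2)) \/ (a1 \/ (a2 \/ a3))
t6 = t5 \/ t2 = ((a2 \/ ((a2 \/ a3) xor a2)) \/ (a1 \/ (a2 \/ a3))) \/ ((a2 \/ a3) xor a2)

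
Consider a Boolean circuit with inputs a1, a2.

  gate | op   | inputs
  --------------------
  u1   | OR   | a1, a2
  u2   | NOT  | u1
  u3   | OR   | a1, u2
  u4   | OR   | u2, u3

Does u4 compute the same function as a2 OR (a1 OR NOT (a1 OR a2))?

u1 = a1 OR a2
u2 = NOT u1 = NOT (a1 OR a2)
u3 = a1 OR u2 = a1 OR NOT (a1 OR a2)
u4 = u2 OR u3 = NOT (a1 OR a2) OR (a1 OR NOT (a1 OR a2))
At a1=0, a2=1: circuit gives 0, formula gives 1.

No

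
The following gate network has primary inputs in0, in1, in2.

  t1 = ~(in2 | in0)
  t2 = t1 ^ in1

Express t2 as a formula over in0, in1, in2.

(~(in2 | in0)) ^ in1

t1 = ~(in2 | in0)
t2 = t1 ^ in1 = (~(in2 | in0)) ^ in1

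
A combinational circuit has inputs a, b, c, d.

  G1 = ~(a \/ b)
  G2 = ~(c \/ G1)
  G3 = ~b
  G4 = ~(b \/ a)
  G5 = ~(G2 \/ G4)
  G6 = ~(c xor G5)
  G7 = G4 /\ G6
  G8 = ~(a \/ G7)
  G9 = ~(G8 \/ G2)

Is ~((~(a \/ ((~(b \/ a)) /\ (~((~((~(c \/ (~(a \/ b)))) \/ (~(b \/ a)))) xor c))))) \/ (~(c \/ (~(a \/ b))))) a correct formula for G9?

Yes

G1 = ~(a \/ b)
G2 = ~(c \/ G1) = ~(c \/ (~(a \/ b)))
G4 = ~(b \/ a)
G5 = ~(G2 \/ G4) = ~((~(c \/ (~(a \/ b)))) \/ (~(b \/ a)))
G6 = ~(c xor G5) = ~(c xor (~((~(c \/ (~(a \/ b)))) \/ (~(b \/ a)))))
G7 = G4 /\ G6 = (~(b \/ a)) /\ (~(c xor (~((~(c \/ (~(a \/ b)))) \/ (~(b \/ a))))))
G8 = ~(a \/ G7) = ~(a \/ ((~(b \/ a)) /\ (~(c xor (~((~(c \/ (~(a \/ b)))) \/ (~(b \/ a))))))))
G9 = ~(G8 \/ G2) = ~((~(a \/ ((~(b \/ a)) /\ (~(c xor (~((~(c \/ (~(a \/ b)))) \/ (~(b \/ a))))))))) \/ (~(c \/ (~(a \/ b)))))
At a=0, b=0, c=1, d=0: circuit gives 0, formula gives 0.
At a=0, b=0, c=0, d=0: circuit gives 1, formula gives 1.
Agrees on all 16 inputs.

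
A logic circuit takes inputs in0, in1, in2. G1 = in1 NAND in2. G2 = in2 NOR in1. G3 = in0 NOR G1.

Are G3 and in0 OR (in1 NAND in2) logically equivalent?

No

G1 = in1 NAND in2
G3 = in0 NOR G1 = in0 NOR (in1 NAND in2)
At in0=0, in1=0, in2=0: circuit gives 0, formula gives 1.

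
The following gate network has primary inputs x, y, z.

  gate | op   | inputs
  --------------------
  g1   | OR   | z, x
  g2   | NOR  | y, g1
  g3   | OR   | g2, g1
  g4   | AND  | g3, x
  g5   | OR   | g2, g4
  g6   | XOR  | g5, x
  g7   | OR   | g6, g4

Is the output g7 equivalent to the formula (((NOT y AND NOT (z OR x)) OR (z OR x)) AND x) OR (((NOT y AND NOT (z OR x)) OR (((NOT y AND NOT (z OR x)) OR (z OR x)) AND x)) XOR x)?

g1 = z OR x
g2 = y NOR g1 = y NOR (z OR x)
g3 = g2 OR g1 = (y NOR (z OR x)) OR (z OR x)
g4 = g3 AND x = ((y NOR (z OR x)) OR (z OR x)) AND x
g5 = g2 OR g4 = (y NOR (z OR x)) OR (((y NOR (z OR x)) OR (z OR x)) AND x)
g6 = g5 XOR x = ((y NOR (z OR x)) OR (((y NOR (z OR x)) OR (z OR x)) AND x)) XOR x
g7 = g6 OR g4 = (((y NOR (z OR x)) OR (((y NOR (z OR x)) OR (z OR x)) AND x)) XOR x) OR (((y NOR (z OR x)) OR (z OR x)) AND x)
At x=0, y=0, z=1: circuit gives 0, formula gives 0.
At x=0, y=0, z=0: circuit gives 1, formula gives 1.
Agrees on all 8 inputs.

Yes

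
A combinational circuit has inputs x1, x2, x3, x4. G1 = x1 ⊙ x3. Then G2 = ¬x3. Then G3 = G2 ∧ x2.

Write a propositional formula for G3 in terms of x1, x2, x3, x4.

¬x3 ∧ x2

G2 = ¬x3
G3 = G2 ∧ x2 = ¬x3 ∧ x2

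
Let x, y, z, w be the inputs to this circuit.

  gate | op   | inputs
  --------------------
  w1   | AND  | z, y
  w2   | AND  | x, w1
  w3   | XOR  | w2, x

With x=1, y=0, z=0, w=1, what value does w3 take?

w1 = 0 AND 0 = 0
w2 = 1 AND 0 = 0
w3 = 0 XOR 1 = 1

1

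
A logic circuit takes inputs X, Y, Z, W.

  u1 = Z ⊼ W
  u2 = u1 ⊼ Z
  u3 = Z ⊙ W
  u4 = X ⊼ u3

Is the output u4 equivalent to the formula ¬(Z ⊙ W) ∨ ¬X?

Yes

u3 = Z ⊙ W
u4 = X ⊼ u3 = X ⊼ (Z ⊙ W)
At X=1, Y=0, Z=0, W=0: circuit gives 0, formula gives 0.
At X=0, Y=0, Z=0, W=0: circuit gives 1, formula gives 1.
Agrees on all 16 inputs.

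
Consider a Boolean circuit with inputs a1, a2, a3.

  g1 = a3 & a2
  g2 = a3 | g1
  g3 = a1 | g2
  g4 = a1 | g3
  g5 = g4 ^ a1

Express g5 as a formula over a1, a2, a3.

g1 = a3 & a2
g2 = a3 | g1 = a3 | (a3 & a2)
g3 = a1 | g2 = a1 | (a3 | (a3 & a2))
g4 = a1 | g3 = a1 | (a1 | (a3 | (a3 & a2)))
g5 = g4 ^ a1 = (a1 | (a1 | (a3 | (a3 & a2)))) ^ a1

(a1 | (a1 | (a3 | (a3 & a2)))) ^ a1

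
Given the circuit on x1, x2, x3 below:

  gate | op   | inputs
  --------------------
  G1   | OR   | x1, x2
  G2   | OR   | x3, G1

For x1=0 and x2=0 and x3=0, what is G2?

0

G1 = 0 OR 0 = 0
G2 = 0 OR 0 = 0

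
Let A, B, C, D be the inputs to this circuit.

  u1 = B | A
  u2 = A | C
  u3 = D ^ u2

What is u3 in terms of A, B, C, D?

u2 = A | C
u3 = D ^ u2 = D ^ (A | C)

D ^ (A | C)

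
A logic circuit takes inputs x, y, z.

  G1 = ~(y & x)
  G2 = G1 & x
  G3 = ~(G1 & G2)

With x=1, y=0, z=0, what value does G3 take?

0

G1 = ~(0 & 1) = 1
G2 = 1 & 1 = 1
G3 = ~(1 & 1) = 0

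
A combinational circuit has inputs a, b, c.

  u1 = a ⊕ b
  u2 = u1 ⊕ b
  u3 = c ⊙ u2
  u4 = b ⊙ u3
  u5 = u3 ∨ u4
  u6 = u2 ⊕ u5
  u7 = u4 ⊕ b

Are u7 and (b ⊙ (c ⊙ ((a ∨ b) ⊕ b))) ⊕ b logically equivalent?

u1 = a ⊕ b
u2 = u1 ⊕ b = (a ⊕ b) ⊕ b
u3 = c ⊙ u2 = c ⊙ ((a ⊕ b) ⊕ b)
u4 = b ⊙ u3 = b ⊙ (c ⊙ ((a ⊕ b) ⊕ b))
u7 = u4 ⊕ b = (b ⊙ (c ⊙ ((a ⊕ b) ⊕ b))) ⊕ b
At a=1, b=1, c=0: circuit gives 1, formula gives 0.

No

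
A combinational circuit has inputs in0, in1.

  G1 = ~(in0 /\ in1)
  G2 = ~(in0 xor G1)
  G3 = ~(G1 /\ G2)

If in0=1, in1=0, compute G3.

0

G1 = ~(1 /\ 0) = 1
G2 = ~(1 xor 1) = 1
G3 = ~(1 /\ 1) = 0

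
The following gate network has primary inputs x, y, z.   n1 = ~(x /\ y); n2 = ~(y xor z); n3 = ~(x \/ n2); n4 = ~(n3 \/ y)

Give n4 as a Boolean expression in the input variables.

n2 = ~(y xor z)
n3 = ~(x \/ n2) = ~(x \/ (~(y xor z)))
n4 = ~(n3 \/ y) = ~((~(x \/ (~(y xor z)))) \/ y)

~((~(x \/ (~(y xor z)))) \/ y)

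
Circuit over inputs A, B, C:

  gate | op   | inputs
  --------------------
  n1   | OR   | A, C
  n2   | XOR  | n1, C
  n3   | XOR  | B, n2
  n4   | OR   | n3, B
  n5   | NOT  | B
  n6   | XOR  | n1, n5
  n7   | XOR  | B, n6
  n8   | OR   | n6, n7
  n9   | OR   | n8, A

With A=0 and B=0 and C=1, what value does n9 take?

0

n1 = 0 OR 1 = 1
n5 = NOT 0 = 1
n6 = 1 XOR 1 = 0
n7 = 0 XOR 0 = 0
n8 = 0 OR 0 = 0
n9 = 0 OR 0 = 0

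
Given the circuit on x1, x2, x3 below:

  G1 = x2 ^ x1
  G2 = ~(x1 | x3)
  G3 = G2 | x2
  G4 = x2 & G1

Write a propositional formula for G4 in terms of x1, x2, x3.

x2 & (x2 ^ x1)

G1 = x2 ^ x1
G4 = x2 & G1 = x2 & (x2 ^ x1)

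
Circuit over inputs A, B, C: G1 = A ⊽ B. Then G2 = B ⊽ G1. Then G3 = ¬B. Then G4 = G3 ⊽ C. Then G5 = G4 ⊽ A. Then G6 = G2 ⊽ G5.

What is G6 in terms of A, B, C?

G1 = A ⊽ B
G2 = B ⊽ G1 = B ⊽ (A ⊽ B)
G3 = ¬B
G4 = G3 ⊽ C = ¬B ⊽ C
G5 = G4 ⊽ A = (¬B ⊽ C) ⊽ A
G6 = G2 ⊽ G5 = (B ⊽ (A ⊽ B)) ⊽ ((¬B ⊽ C) ⊽ A)

(B ⊽ (A ⊽ B)) ⊽ ((¬B ⊽ C) ⊽ A)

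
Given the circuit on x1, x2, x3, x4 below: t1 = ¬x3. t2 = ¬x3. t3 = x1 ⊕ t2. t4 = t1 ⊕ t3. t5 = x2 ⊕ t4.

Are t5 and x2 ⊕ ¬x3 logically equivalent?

t1 = ¬x3
t2 = ¬x3
t3 = x1 ⊕ t2 = x1 ⊕ ¬x3
t4 = t1 ⊕ t3 = ¬x3 ⊕ (x1 ⊕ ¬x3)
t5 = x2 ⊕ t4 = x2 ⊕ (¬x3 ⊕ (x1 ⊕ ¬x3))
At x1=0, x2=0, x3=0, x4=0: circuit gives 0, formula gives 1.

No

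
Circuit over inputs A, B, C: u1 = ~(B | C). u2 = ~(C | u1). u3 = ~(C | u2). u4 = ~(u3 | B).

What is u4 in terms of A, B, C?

~((~(C | (~(C | (~(B | C)))))) | B)

u1 = ~(B | C)
u2 = ~(C | u1) = ~(C | (~(B | C)))
u3 = ~(C | u2) = ~(C | (~(C | (~(B | C)))))
u4 = ~(u3 | B) = ~((~(C | (~(C | (~(B | C)))))) | B)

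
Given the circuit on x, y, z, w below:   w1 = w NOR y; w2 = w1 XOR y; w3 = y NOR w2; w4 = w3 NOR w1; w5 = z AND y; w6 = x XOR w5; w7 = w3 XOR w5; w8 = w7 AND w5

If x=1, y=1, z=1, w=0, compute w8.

w1 = 0 NOR 1 = 0
w2 = 0 XOR 1 = 1
w3 = 1 NOR 1 = 0
w5 = 1 AND 1 = 1
w7 = 0 XOR 1 = 1
w8 = 1 AND 1 = 1

1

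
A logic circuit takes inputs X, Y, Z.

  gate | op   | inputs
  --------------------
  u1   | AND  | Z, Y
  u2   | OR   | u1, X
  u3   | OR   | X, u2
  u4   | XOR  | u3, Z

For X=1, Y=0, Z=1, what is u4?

u1 = 1 AND 0 = 0
u2 = 0 OR 1 = 1
u3 = 1 OR 1 = 1
u4 = 1 XOR 1 = 0

0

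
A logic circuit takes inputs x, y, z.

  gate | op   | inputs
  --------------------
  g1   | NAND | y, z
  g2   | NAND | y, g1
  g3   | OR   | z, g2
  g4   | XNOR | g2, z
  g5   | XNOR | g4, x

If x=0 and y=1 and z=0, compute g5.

0

g1 = 1 NAND 0 = 1
g2 = 1 NAND 1 = 0
g4 = 0 XNOR 0 = 1
g5 = 1 XNOR 0 = 0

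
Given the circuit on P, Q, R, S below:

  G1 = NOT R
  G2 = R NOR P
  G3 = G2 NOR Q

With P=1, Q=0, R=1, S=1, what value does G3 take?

G2 = 1 NOR 1 = 0
G3 = 0 NOR 0 = 1

1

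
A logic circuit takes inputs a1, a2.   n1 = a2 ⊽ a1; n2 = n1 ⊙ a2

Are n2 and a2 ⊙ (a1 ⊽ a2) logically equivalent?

Yes

n1 = a2 ⊽ a1
n2 = n1 ⊙ a2 = (a2 ⊽ a1) ⊙ a2
At a1=0, a2=0: circuit gives 0, formula gives 0.
At a1=1, a2=0: circuit gives 1, formula gives 1.
Agrees on all 4 inputs.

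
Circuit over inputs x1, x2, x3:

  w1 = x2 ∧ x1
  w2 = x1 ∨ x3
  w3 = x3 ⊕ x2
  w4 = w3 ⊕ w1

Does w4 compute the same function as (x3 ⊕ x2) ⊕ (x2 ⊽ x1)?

w1 = x2 ∧ x1
w3 = x3 ⊕ x2
w4 = w3 ⊕ w1 = (x3 ⊕ x2) ⊕ (x2 ∧ x1)
At x1=0, x2=0, x3=0: circuit gives 0, formula gives 1.

No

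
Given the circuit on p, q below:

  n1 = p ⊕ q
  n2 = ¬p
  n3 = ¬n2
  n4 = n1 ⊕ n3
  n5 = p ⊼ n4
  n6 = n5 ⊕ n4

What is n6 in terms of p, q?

n1 = p ⊕ q
n2 = ¬p
n3 = ¬n2 = ¬¬p
n4 = n1 ⊕ n3 = (p ⊕ q) ⊕ ¬¬p
n5 = p ⊼ n4 = p ⊼ ((p ⊕ q) ⊕ ¬¬p)
n6 = n5 ⊕ n4 = (p ⊼ ((p ⊕ q) ⊕ ¬¬p)) ⊕ ((p ⊕ q) ⊕ ¬¬p)

(p ⊼ ((p ⊕ q) ⊕ ¬¬p)) ⊕ ((p ⊕ q) ⊕ ¬¬p)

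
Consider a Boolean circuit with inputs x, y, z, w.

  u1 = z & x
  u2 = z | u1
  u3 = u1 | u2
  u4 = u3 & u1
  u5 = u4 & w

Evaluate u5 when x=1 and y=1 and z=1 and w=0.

0

u1 = 1 & 1 = 1
u2 = 1 | 1 = 1
u3 = 1 | 1 = 1
u4 = 1 & 1 = 1
u5 = 1 & 0 = 0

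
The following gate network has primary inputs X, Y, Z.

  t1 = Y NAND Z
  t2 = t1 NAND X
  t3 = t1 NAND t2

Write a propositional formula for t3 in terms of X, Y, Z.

t1 = Y NAND Z
t2 = t1 NAND X = (Y NAND Z) NAND X
t3 = t1 NAND t2 = (Y NAND Z) NAND ((Y NAND Z) NAND X)

(Y NAND Z) NAND ((Y NAND Z) NAND X)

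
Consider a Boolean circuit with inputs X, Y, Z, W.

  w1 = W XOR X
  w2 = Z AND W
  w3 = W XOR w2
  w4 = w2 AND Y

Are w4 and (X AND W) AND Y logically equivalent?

w2 = Z AND W
w4 = w2 AND Y = (Z AND W) AND Y
At X=0, Y=1, Z=1, W=1: circuit gives 1, formula gives 0.

No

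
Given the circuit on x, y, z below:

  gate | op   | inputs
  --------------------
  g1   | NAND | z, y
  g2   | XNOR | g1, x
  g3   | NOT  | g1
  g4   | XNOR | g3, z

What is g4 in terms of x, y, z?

g1 = z NAND y
g3 = NOT g1 = NOT (z NAND y)
g4 = g3 XNOR z = NOT (z NAND y) XNOR z

NOT (z NAND y) XNOR z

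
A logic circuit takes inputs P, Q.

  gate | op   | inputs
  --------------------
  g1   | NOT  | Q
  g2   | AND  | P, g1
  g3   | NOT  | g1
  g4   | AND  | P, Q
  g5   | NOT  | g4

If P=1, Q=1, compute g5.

0

g4 = 1 AND 1 = 1
g5 = NOT 1 = 0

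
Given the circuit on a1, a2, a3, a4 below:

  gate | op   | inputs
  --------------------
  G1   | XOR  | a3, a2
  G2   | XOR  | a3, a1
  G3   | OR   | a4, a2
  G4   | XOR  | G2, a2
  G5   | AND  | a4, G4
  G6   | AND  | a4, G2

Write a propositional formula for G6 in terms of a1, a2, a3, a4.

G2 = a3 XOR a1
G6 = a4 AND G2 = a4 AND (a3 XOR a1)

a4 AND (a3 XOR a1)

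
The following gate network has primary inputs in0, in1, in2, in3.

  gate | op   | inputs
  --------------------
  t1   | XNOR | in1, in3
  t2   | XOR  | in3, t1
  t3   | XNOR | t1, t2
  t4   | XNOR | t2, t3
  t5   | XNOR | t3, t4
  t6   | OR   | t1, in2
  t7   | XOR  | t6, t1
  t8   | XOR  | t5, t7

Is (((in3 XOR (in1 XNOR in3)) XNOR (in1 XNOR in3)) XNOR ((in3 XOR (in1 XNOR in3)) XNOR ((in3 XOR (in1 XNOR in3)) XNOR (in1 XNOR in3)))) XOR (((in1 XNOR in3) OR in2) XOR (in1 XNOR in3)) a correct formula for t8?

t1 = in1 XNOR in3
t2 = in3 XOR t1 = in3 XOR (in1 XNOR in3)
t3 = t1 XNOR t2 = (in1 XNOR in3) XNOR (in3 XOR (in1 XNOR in3))
t4 = t2 XNOR t3 = (in3 XOR (in1 XNOR in3)) XNOR ((in1 XNOR in3) XNOR (in3 XOR (in1 XNOR in3)))
t5 = t3 XNOR t4 = ((in1 XNOR in3) XNOR (in3 XOR (in1 XNOR in3))) XNOR ((in3 XOR (in1 XNOR in3)) XNOR ((in1 XNOR in3) XNOR (in3 XOR (in1 XNOR in3))))
t6 = t1 OR in2 = (in1 XNOR in3) OR in2
t7 = t6 XOR t1 = ((in1 XNOR in3) OR in2) XOR (in1 XNOR in3)
t8 = t5 XOR t7 = (((in1 XNOR in3) XNOR (in3 XOR (in1 XNOR in3))) XNOR ((in3 XOR (in1 XNOR in3)) XNOR ((in1 XNOR in3) XNOR (in3 XOR (in1 XNOR in3))))) XOR (((in1 XNOR in3) OR in2) XOR (in1 XNOR in3))
At in0=0, in1=0, in2=1, in3=1: circuit gives 0, formula gives 0.
At in0=0, in1=0, in2=0, in3=0: circuit gives 1, formula gives 1.
Agrees on all 16 inputs.

Yes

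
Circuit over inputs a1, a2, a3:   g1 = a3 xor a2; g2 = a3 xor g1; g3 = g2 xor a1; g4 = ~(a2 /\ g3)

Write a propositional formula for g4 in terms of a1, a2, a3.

~(a2 /\ ((a3 xor (a3 xor a2)) xor a1))

g1 = a3 xor a2
g2 = a3 xor g1 = a3 xor (a3 xor a2)
g3 = g2 xor a1 = (a3 xor (a3 xor a2)) xor a1
g4 = ~(a2 /\ g3) = ~(a2 /\ ((a3 xor (a3 xor a2)) xor a1))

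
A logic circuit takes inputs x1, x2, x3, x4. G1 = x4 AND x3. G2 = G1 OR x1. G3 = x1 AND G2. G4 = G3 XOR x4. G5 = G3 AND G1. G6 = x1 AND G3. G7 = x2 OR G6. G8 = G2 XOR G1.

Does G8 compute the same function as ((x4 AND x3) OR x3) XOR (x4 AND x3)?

No

G1 = x4 AND x3
G2 = G1 OR x1 = (x4 AND x3) OR x1
G8 = G2 XOR G1 = ((x4 AND x3) OR x1) XOR (x4 AND x3)
At x1=0, x2=0, x3=1, x4=0: circuit gives 0, formula gives 1.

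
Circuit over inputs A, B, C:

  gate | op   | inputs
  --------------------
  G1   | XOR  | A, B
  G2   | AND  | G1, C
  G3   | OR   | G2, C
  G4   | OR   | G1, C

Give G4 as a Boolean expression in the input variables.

(A XOR B) OR C

G1 = A XOR B
G4 = G1 OR C = (A XOR B) OR C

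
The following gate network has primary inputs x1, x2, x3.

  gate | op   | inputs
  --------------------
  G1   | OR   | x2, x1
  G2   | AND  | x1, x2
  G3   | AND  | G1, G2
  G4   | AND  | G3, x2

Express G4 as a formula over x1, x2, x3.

((x2 OR x1) AND (x1 AND x2)) AND x2

G1 = x2 OR x1
G2 = x1 AND x2
G3 = G1 AND G2 = (x2 OR x1) AND (x1 AND x2)
G4 = G3 AND x2 = ((x2 OR x1) AND (x1 AND x2)) AND x2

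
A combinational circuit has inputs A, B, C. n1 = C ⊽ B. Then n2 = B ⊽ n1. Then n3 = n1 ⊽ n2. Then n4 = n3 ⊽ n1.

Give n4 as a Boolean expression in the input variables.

n1 = C ⊽ B
n2 = B ⊽ n1 = B ⊽ (C ⊽ B)
n3 = n1 ⊽ n2 = (C ⊽ B) ⊽ (B ⊽ (C ⊽ B))
n4 = n3 ⊽ n1 = ((C ⊽ B) ⊽ (B ⊽ (C ⊽ B))) ⊽ (C ⊽ B)

((C ⊽ B) ⊽ (B ⊽ (C ⊽ B))) ⊽ (C ⊽ B)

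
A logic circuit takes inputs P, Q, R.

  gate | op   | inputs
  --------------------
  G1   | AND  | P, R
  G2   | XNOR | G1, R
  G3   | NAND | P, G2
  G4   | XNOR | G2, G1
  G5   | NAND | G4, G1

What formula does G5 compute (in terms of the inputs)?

(((P AND R) XNOR R) XNOR (P AND R)) NAND (P AND R)

G1 = P AND R
G2 = G1 XNOR R = (P AND R) XNOR R
G4 = G2 XNOR G1 = ((P AND R) XNOR R) XNOR (P AND R)
G5 = G4 NAND G1 = (((P AND R) XNOR R) XNOR (P AND R)) NAND (P AND R)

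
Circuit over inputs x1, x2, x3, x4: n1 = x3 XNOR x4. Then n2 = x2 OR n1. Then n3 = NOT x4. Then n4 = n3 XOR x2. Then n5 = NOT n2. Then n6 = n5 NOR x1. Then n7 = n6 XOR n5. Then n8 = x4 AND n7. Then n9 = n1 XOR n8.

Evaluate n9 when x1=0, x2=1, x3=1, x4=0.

n1 = 1 XNOR 0 = 0
n2 = 1 OR 0 = 1
n5 = NOT 1 = 0
n6 = 0 NOR 0 = 1
n7 = 1 XOR 0 = 1
n8 = 0 AND 1 = 0
n9 = 0 XOR 0 = 0

0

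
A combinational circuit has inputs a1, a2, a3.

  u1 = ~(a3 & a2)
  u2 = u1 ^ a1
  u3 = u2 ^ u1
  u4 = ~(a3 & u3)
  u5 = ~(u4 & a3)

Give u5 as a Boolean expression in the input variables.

u1 = ~(a3 & a2)
u2 = u1 ^ a1 = (~(a3 & a2)) ^ a1
u3 = u2 ^ u1 = ((~(a3 & a2)) ^ a1) ^ (~(a3 & a2))
u4 = ~(a3 & u3) = ~(a3 & (((~(a3 & a2)) ^ a1) ^ (~(a3 & a2))))
u5 = ~(u4 & a3) = ~((~(a3 & (((~(a3 & a2)) ^ a1) ^ (~(a3 & a2))))) & a3)

~((~(a3 & (((~(a3 & a2)) ^ a1) ^ (~(a3 & a2))))) & a3)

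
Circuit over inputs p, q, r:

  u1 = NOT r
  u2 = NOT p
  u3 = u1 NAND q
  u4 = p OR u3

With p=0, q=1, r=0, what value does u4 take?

0

u1 = NOT 0 = 1
u3 = 1 NAND 1 = 0
u4 = 0 OR 0 = 0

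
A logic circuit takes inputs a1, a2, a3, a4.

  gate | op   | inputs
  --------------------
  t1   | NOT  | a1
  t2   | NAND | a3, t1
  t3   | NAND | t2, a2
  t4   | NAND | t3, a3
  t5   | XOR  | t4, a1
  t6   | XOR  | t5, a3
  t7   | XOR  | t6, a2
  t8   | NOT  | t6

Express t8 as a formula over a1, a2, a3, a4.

t1 = NOT a1
t2 = a3 NAND t1 = a3 NAND NOT a1
t3 = t2 NAND a2 = (a3 NAND NOT a1) NAND a2
t4 = t3 NAND a3 = ((a3 NAND NOT a1) NAND a2) NAND a3
t5 = t4 XOR a1 = (((a3 NAND NOT a1) NAND a2) NAND a3) XOR a1
t6 = t5 XOR a3 = ((((a3 NAND NOT a1) NAND a2) NAND a3) XOR a1) XOR a3
t8 = NOT t6 = NOT (((((a3 NAND NOT a1) NAND a2) NAND a3) XOR a1) XOR a3)

NOT (((((a3 NAND NOT a1) NAND a2) NAND a3) XOR a1) XOR a3)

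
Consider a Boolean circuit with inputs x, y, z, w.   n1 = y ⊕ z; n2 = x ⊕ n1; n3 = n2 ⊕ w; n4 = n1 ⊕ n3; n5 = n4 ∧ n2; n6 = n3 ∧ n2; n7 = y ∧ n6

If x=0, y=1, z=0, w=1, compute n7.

0

n1 = 1 ⊕ 0 = 1
n2 = 0 ⊕ 1 = 1
n3 = 1 ⊕ 1 = 0
n6 = 0 ∧ 1 = 0
n7 = 1 ∧ 0 = 0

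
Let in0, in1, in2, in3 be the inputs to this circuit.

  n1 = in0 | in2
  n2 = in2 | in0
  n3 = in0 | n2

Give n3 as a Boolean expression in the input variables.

in0 | (in2 | in0)

n2 = in2 | in0
n3 = in0 | n2 = in0 | (in2 | in0)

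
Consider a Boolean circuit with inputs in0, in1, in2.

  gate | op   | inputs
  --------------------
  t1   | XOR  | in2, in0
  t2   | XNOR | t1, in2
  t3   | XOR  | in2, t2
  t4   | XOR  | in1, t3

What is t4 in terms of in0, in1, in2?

in1 XOR (in2 XOR ((in2 XOR in0) XNOR in2))

t1 = in2 XOR in0
t2 = t1 XNOR in2 = (in2 XOR in0) XNOR in2
t3 = in2 XOR t2 = in2 XOR ((in2 XOR in0) XNOR in2)
t4 = in1 XOR t3 = in1 XOR (in2 XOR ((in2 XOR in0) XNOR in2))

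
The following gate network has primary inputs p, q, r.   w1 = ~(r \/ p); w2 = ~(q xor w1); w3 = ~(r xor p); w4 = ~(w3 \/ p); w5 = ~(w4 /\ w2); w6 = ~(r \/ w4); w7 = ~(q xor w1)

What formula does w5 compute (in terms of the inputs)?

w1 = ~(r \/ p)
w2 = ~(q xor w1) = ~(q xor (~(r \/ p)))
w3 = ~(r xor p)
w4 = ~(w3 \/ p) = ~((~(r xor p)) \/ p)
w5 = ~(w4 /\ w2) = ~((~((~(r xor p)) \/ p)) /\ (~(q xor (~(r \/ p)))))

~((~((~(r xor p)) \/ p)) /\ (~(q xor (~(r \/ p)))))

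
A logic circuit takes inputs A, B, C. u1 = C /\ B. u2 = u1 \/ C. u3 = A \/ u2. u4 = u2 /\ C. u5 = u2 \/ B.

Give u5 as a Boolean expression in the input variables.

((C /\ B) \/ C) \/ B

u1 = C /\ B
u2 = u1 \/ C = (C /\ B) \/ C
u5 = u2 \/ B = ((C /\ B) \/ C) \/ B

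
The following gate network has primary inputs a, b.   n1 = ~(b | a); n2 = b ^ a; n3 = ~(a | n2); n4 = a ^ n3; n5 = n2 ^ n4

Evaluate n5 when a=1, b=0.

n2 = 0 ^ 1 = 1
n3 = ~(1 | 1) = 0
n4 = 1 ^ 0 = 1
n5 = 1 ^ 1 = 0

0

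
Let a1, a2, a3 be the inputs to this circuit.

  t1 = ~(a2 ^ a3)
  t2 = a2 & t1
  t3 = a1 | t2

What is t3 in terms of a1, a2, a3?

t1 = ~(a2 ^ a3)
t2 = a2 & t1 = a2 & (~(a2 ^ a3))
t3 = a1 | t2 = a1 | (a2 & (~(a2 ^ a3)))

a1 | (a2 & (~(a2 ^ a3)))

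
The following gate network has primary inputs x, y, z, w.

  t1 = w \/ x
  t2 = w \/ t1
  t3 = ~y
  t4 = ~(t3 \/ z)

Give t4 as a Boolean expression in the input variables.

t3 = ~y
t4 = ~(t3 \/ z) = ~(~y \/ z)

~(~y \/ z)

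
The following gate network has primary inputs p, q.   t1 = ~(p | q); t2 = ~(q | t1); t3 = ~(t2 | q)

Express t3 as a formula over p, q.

t1 = ~(p | q)
t2 = ~(q | t1) = ~(q | (~(p | q)))
t3 = ~(t2 | q) = ~((~(q | (~(p | q)))) | q)

~((~(q | (~(p | q)))) | q)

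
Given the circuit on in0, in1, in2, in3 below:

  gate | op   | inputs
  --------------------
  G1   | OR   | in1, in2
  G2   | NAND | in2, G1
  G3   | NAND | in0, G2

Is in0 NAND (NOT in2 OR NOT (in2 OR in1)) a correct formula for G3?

G1 = in1 OR in2
G2 = in2 NAND G1 = in2 NAND (in1 OR in2)
G3 = in0 NAND G2 = in0 NAND (in2 NAND (in1 OR in2))
At in0=1, in1=0, in2=0, in3=0: circuit gives 0, formula gives 0.
At in0=0, in1=0, in2=0, in3=0: circuit gives 1, formula gives 1.
Agrees on all 16 inputs.

Yes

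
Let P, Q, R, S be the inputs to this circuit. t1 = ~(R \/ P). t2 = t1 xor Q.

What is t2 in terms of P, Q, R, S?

(~(R \/ P)) xor Q

t1 = ~(R \/ P)
t2 = t1 xor Q = (~(R \/ P)) xor Q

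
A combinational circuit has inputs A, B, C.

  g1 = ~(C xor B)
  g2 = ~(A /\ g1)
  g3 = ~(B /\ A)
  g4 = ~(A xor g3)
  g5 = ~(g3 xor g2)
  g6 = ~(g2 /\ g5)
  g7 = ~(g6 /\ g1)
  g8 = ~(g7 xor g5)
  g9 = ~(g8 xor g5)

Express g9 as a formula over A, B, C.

~((~((~((~((~(A /\ (~(C xor B)))) /\ (~((~(B /\ A)) xor (~(A /\ (~(C xor B)))))))) /\ (~(C xor B)))) xor (~((~(B /\ A)) xor (~(A /\ (~(C xor B)))))))) xor (~((~(B /\ A)) xor (~(A /\ (~(C xor B)))))))

g1 = ~(C xor B)
g2 = ~(A /\ g1) = ~(A /\ (~(C xor B)))
g3 = ~(B /\ A)
g5 = ~(g3 xor g2) = ~((~(B /\ A)) xor (~(A /\ (~(C xor B)))))
g6 = ~(g2 /\ g5) = ~((~(A /\ (~(C xor B)))) /\ (~((~(B /\ A)) xor (~(A /\ (~(C xor B)))))))
g7 = ~(g6 /\ g1) = ~((~((~(A /\ (~(C xor B)))) /\ (~((~(B /\ A)) xor (~(A /\ (~(C xor B)))))))) /\ (~(C xor B)))
g8 = ~(g7 xor g5) = ~((~((~((~(A /\ (~(C xor B)))) /\ (~((~(B /\ A)) xor (~(A /\ (~(C xor B)))))))) /\ (~(C xor B)))) xor (~((~(B /\ A)) xor (~(A /\ (~(C xor B)))))))
g9 = ~(g8 xor g5) = ~((~((~((~((~(A /\ (~(C xor B)))) /\ (~((~(B /\ A)) xor (~(A /\ (~(C xor B)))))))) /\ (~(C xor B)))) xor (~((~(B /\ A)) xor (~(A /\ (~(C xor B)))))))) xor (~((~(B /\ A)) xor (~(A /\ (~(C xor B)))))))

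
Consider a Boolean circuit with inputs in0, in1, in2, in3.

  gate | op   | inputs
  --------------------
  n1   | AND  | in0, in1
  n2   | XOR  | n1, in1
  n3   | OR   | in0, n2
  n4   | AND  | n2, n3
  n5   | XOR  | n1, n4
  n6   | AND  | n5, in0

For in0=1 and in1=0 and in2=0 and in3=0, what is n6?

n1 = 1 AND 0 = 0
n2 = 0 XOR 0 = 0
n3 = 1 OR 0 = 1
n4 = 0 AND 1 = 0
n5 = 0 XOR 0 = 0
n6 = 0 AND 1 = 0

0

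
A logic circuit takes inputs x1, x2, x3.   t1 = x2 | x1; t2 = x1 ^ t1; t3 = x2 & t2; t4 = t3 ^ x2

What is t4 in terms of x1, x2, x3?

(x2 & (x1 ^ (x2 | x1))) ^ x2

t1 = x2 | x1
t2 = x1 ^ t1 = x1 ^ (x2 | x1)
t3 = x2 & t2 = x2 & (x1 ^ (x2 | x1))
t4 = t3 ^ x2 = (x2 & (x1 ^ (x2 | x1))) ^ x2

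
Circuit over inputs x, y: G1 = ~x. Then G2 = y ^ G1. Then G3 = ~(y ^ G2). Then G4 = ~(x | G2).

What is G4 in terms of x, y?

G1 = ~x
G2 = y ^ G1 = y ^ ~x
G4 = ~(x | G2) = ~(x | (y ^ ~x))

~(x | (y ^ ~x))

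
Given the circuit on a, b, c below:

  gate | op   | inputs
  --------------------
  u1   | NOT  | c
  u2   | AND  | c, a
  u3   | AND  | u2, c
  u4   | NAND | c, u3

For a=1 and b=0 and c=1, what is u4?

0

u2 = 1 AND 1 = 1
u3 = 1 AND 1 = 1
u4 = 1 NAND 1 = 0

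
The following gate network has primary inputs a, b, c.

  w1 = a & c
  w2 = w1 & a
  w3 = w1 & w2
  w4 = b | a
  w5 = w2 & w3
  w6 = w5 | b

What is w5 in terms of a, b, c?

((a & c) & a) & ((a & c) & ((a & c) & a))

w1 = a & c
w2 = w1 & a = (a & c) & a
w3 = w1 & w2 = (a & c) & ((a & c) & a)
w5 = w2 & w3 = ((a & c) & a) & ((a & c) & ((a & c) & a))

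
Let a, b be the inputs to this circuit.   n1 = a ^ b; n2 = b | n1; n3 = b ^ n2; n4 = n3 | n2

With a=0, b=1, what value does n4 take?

n1 = 0 ^ 1 = 1
n2 = 1 | 1 = 1
n3 = 1 ^ 1 = 0
n4 = 0 | 1 = 1

1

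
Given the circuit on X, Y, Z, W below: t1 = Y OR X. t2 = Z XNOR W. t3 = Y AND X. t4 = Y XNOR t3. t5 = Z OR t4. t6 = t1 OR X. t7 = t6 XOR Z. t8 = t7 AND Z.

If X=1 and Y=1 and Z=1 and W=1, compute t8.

0

t1 = 1 OR 1 = 1
t6 = 1 OR 1 = 1
t7 = 1 XOR 1 = 0
t8 = 0 AND 1 = 0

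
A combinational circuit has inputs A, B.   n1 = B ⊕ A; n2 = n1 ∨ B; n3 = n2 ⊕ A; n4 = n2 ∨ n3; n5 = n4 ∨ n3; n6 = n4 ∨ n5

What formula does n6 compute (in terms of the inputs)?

(((B ⊕ A) ∨ B) ∨ (((B ⊕ A) ∨ B) ⊕ A)) ∨ ((((B ⊕ A) ∨ B) ∨ (((B ⊕ A) ∨ B) ⊕ A)) ∨ (((B ⊕ A) ∨ B) ⊕ A))

n1 = B ⊕ A
n2 = n1 ∨ B = (B ⊕ A) ∨ B
n3 = n2 ⊕ A = ((B ⊕ A) ∨ B) ⊕ A
n4 = n2 ∨ n3 = ((B ⊕ A) ∨ B) ∨ (((B ⊕ A) ∨ B) ⊕ A)
n5 = n4 ∨ n3 = (((B ⊕ A) ∨ B) ∨ (((B ⊕ A) ∨ B) ⊕ A)) ∨ (((B ⊕ A) ∨ B) ⊕ A)
n6 = n4 ∨ n5 = (((B ⊕ A) ∨ B) ∨ (((B ⊕ A) ∨ B) ⊕ A)) ∨ ((((B ⊕ A) ∨ B) ∨ (((B ⊕ A) ∨ B) ⊕ A)) ∨ (((B ⊕ A) ∨ B) ⊕ A))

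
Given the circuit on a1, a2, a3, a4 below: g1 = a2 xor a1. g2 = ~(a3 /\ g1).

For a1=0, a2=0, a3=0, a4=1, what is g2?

1

g1 = 0 xor 0 = 0
g2 = ~(0 /\ 0) = 1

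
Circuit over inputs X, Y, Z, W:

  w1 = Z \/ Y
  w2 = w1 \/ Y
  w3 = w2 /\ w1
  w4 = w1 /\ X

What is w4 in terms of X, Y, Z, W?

(Z \/ Y) /\ X

w1 = Z \/ Y
w4 = w1 /\ X = (Z \/ Y) /\ X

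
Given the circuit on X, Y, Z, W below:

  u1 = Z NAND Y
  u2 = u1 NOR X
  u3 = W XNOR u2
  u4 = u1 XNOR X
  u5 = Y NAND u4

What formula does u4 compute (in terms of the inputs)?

(Z NAND Y) XNOR X

u1 = Z NAND Y
u4 = u1 XNOR X = (Z NAND Y) XNOR X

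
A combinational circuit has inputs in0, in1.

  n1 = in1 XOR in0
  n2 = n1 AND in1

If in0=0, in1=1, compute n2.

n1 = 1 XOR 0 = 1
n2 = 1 AND 1 = 1

1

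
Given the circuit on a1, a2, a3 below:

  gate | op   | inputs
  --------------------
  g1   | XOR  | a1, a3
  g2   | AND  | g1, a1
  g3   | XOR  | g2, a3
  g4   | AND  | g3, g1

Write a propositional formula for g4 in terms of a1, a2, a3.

g1 = a1 XOR a3
g2 = g1 AND a1 = (a1 XOR a3) AND a1
g3 = g2 XOR a3 = ((a1 XOR a3) AND a1) XOR a3
g4 = g3 AND g1 = (((a1 XOR a3) AND a1) XOR a3) AND (a1 XOR a3)

(((a1 XOR a3) AND a1) XOR a3) AND (a1 XOR a3)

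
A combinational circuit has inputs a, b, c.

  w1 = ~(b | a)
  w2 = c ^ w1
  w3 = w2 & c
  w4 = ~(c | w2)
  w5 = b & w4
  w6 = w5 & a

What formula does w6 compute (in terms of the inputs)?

w1 = ~(b | a)
w2 = c ^ w1 = c ^ (~(b | a))
w4 = ~(c | w2) = ~(c | (c ^ (~(b | a))))
w5 = b & w4 = b & (~(c | (c ^ (~(b | a)))))
w6 = w5 & a = (b & (~(c | (c ^ (~(b | a)))))) & a

(b & (~(c | (c ^ (~(b | a)))))) & a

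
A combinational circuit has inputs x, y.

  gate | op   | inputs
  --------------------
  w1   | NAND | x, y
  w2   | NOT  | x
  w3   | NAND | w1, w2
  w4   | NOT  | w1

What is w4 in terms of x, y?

w1 = x NAND y
w4 = NOT w1 = NOT (x NAND y)

NOT (x NAND y)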